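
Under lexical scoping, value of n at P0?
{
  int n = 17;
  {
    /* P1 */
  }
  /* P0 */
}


n declared in the same block as P0
n = 17


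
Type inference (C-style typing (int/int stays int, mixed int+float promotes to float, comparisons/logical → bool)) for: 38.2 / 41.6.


Operand types: float / float
Rule: mixed int/float promotes to float; int/int stays int
Result type: float


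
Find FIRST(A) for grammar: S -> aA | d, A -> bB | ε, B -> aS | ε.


Per alternative of A: FIRST(bB) = {b}; FIRST(ε) = {ε}
FIRST(A) = {b, ε}


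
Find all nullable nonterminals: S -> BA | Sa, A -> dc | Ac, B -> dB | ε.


A nonterminal is nullable iff some alternative derives ε (directly, or every symbol in it is nullable)
Nullable: {B}


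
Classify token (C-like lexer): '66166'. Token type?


Pattern: digits only
Type: INTEGER_LITERAL


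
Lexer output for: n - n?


Scan left to right, longest-match per lexeme
Tokens: ID(n), OP(-), ID(n)


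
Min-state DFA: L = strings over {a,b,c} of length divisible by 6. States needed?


Track length mod 6: states 0..5, accept at 0
Minimal DFA: 6 states


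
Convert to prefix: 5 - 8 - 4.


left-to-right (same/higher precedence on left): tree is (- (- 5 8) 4)
Prefix: - - 5 8 4


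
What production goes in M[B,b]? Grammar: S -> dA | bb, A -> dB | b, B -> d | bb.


For [B, b]: 'b' ∈ FIRST(bb)
Entry: B -> bb


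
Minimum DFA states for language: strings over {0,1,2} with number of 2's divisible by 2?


Track (count of 2) mod 2: states 0..1, accept at 0
Minimal DFA: 2 states


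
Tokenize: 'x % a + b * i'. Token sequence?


Scan left to right, longest-match per lexeme
Tokens: ID(x), OP(%), ID(a), OP(+), ID(b), OP(*), ID(i)


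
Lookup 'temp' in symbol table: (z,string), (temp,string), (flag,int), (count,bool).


Lookup 'temp' → type string


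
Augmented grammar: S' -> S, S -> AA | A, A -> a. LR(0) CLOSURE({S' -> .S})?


Start: S' -> .S
For each item with dot before a nonterminal B, add B -> .γ for every B-production
Closure: [S' -> .S, S -> .AA, S -> .A, A -> .a]


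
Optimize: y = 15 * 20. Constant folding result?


15 * 20 = 300 at compile time
Optimized: y = 300


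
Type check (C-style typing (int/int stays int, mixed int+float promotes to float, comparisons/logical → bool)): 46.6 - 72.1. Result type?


Operand types: float - float
Rule: mixed int/float promotes to float; int/int stays int
Result type: float


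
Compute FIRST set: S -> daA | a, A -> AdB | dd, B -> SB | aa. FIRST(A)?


Per alternative of A: FIRST(AdB) = {d}; FIRST(dd) = {d}
FIRST(A) = {d}


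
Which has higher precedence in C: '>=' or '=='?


'>=' is relational (level 7); '==' is equality (level 6)
Higher level binds tighter
'>=' has higher precedence than '=='


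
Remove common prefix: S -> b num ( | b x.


Common prefix: 'b'
Factored: S -> b S', S' -> num ( | x


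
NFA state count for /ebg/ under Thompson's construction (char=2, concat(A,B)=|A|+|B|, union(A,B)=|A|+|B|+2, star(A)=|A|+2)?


Syntax tree has 3 char leaf(s), 0 union(s), 0 star(s)
chars contribute 3×2 = 6; each union adds +2; each star adds +2
Total: 6 + 0 + 0 = 6 states


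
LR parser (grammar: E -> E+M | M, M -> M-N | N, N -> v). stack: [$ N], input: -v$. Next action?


'N' (not preceded by M-) is the handle for M -> N
Action: reduce (M -> N)


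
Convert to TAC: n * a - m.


Break into single-operator statements:
t1 = n * a
t2 = t1 - m


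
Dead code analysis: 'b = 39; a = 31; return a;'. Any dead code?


b is assigned but never read
Dead: 'b = 39'


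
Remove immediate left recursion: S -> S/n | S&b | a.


Left-recursive alternatives: S/n, S&b; non-recursive: a
Introduce S': S -> aS', S' -> /nS' | &bS' | ε


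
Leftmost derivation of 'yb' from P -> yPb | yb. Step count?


Derivation: P => yb
Steps: 1


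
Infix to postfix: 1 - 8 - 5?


Left to right (same or higher precedence on left)
Postfix: 1 8 - 5 -


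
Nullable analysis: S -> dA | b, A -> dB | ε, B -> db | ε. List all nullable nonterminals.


A nonterminal is nullable iff some alternative derives ε (directly, or every symbol in it is nullable)
Nullable: {A, B}


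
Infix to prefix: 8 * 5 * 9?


left-to-right (same/higher precedence on left): tree is (* (* 8 5) 9)
Prefix: * * 8 5 9


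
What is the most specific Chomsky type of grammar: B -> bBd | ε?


Single nonterminal LHS, but b^n d^n is not regular
Classification: Type 2 (Context-Free)


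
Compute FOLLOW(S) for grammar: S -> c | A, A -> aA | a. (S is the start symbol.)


$ ∈ FOLLOW(S). For each A -> αBβ: add FIRST(β)\{ε} to FOLLOW(B); if β nullable, add FOLLOW(A).
FOLLOW(S) = {$}


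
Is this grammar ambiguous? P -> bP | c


right-linear, alternatives start with distinct terminals 'b' vs 'c': unique leftmost derivation
Unambiguous


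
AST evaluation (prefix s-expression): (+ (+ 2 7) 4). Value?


Evaluate inner: (+ 2 7) = 9
Evaluate root: (+ 9 4) = 13
Result: 13


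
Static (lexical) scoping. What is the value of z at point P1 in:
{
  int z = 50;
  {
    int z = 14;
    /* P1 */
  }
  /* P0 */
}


z declared in the same block as P1
z = 14


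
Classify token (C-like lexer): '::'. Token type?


Pattern: operator symbol
Type: OPERATOR


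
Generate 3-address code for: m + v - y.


Break into single-operator statements:
t1 = m + v
t2 = t1 - y


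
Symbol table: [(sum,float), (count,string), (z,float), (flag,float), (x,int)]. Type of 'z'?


Lookup 'z' → type float


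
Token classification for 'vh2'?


Pattern: letter/underscore followed by alphanumerics, not a keyword
Type: IDENTIFIER


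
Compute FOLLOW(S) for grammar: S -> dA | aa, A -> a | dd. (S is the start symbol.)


$ ∈ FOLLOW(S). For each A -> αBβ: add FIRST(β)\{ε} to FOLLOW(B); if β nullable, add FOLLOW(A).
FOLLOW(S) = {$}


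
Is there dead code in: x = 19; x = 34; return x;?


first assignment to x is overwritten before any read
Dead: 'x = 19'


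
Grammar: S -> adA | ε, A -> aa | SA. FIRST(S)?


Per alternative of S: FIRST(adA) = {a}; FIRST(ε) = {ε}
FIRST(S) = {a, ε}


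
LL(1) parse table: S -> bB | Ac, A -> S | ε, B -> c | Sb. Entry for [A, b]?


For [A, b]: 'b' ∈ FIRST(S)
Entry: A -> S


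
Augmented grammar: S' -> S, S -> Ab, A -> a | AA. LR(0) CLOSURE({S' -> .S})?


Start: S' -> .S
For each item with dot before a nonterminal B, add B -> .γ for every B-production
Closure: [S' -> .S, S -> .Ab, A -> .a, A -> .AA]


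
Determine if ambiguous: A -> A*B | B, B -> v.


precedence layered via separate nonterminal B: deterministic
Unambiguous


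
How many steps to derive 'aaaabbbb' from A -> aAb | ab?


Derivation: A => aAb => aaAbb => aaaAbbb => aaaabbbb
Steps: 4


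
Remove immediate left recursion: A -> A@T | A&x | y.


Left-recursive alternatives: A@T, A&x; non-recursive: y
Introduce A': A -> yA', A' -> @TA' | &xA' | ε


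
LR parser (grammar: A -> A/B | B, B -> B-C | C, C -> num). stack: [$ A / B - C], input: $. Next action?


handle 'B-C' on top
Action: reduce (B -> B-C)


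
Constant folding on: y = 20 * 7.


20 * 7 = 140 at compile time
Optimized: y = 140


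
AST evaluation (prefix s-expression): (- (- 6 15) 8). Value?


Evaluate inner: (- 6 15) = -9
Evaluate root: (- -9 8) = -17
Result: -17


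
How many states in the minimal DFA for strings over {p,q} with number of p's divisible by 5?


Track (count of p) mod 5: states 0..4, accept at 0
Minimal DFA: 5 states


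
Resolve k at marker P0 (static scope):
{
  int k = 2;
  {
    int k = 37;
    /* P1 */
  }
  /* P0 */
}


k declared in the same block as P0
k = 2


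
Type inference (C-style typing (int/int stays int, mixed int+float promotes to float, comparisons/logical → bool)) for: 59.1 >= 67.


Operand types: float >= int
Rule: comparison yields bool
Result type: bool


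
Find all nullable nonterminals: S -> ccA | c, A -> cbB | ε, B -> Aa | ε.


A nonterminal is nullable iff some alternative derives ε (directly, or every symbol in it is nullable)
Nullable: {A, B}


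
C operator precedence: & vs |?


'&' is bitwise AND (level 5); '|' is bitwise OR (level 3)
Higher level binds tighter
'&' has higher precedence than '|'


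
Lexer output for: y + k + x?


Scan left to right, longest-match per lexeme
Tokens: ID(y), OP(+), ID(k), OP(+), ID(x)


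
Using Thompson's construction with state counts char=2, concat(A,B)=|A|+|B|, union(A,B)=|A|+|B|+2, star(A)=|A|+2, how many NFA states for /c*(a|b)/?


Syntax tree has 3 char leaf(s), 1 union(s), 1 star(s)
chars contribute 3×2 = 6; each union adds +2; each star adds +2
Total: 6 + 2 + 2 = 10 states


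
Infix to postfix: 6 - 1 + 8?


Left to right (same or higher precedence on left)
Postfix: 6 1 - 8 +


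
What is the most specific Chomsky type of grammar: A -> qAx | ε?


Single nonterminal LHS, but q^n x^n is not regular
Classification: Type 2 (Context-Free)


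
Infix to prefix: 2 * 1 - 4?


left-to-right (same/higher precedence on left): tree is (- (* 2 1) 4)
Prefix: - * 2 1 4


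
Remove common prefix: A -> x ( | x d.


Common prefix: 'x'
Factored: A -> x A', A' -> ( | d


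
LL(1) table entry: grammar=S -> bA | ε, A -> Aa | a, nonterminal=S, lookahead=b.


For [S, b]: 'b' ∈ FIRST(bA)
Entry: S -> bA


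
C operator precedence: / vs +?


'/' is multiplicative (level 10); '+' is additive (level 9)
Higher level binds tighter
'/' has higher precedence than '+'


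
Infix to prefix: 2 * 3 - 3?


left-to-right (same/higher precedence on left): tree is (- (* 2 3) 3)
Prefix: - * 2 3 3


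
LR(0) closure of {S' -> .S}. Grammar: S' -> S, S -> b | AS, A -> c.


Start: S' -> .S
For each item with dot before a nonterminal B, add B -> .γ for every B-production
Closure: [S' -> .S, S -> .b, S -> .AS, A -> .c]


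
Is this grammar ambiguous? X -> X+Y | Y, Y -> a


precedence layered via separate nonterminal Y: deterministic
Unambiguous


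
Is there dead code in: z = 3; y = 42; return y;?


z is assigned but never read
Dead: 'z = 3'


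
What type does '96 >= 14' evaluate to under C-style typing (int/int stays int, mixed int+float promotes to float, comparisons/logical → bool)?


Operand types: int >= int
Rule: comparison yields bool
Result type: bool


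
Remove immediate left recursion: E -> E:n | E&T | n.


Left-recursive alternatives: E:n, E&T; non-recursive: n
Introduce E': E -> nE', E' -> :nE' | &TE' | ε


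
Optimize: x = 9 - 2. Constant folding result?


9 - 2 = 7 at compile time
Optimized: x = 7


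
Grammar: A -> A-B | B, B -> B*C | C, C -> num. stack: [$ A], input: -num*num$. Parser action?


shift '-' to continue A -> A-B
Action: shift


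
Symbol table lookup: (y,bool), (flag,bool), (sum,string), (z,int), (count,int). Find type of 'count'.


Lookup 'count' → type int


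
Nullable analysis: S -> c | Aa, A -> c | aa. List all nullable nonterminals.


A nonterminal is nullable iff some alternative derives ε (directly, or every symbol in it is nullable)
Nullable: {}


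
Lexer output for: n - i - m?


Scan left to right, longest-match per lexeme
Tokens: ID(n), OP(-), ID(i), OP(-), ID(m)


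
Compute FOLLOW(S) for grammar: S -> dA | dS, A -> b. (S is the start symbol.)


$ ∈ FOLLOW(S). For each A -> αBβ: add FIRST(β)\{ε} to FOLLOW(B); if β nullable, add FOLLOW(A).
FOLLOW(S) = {$}


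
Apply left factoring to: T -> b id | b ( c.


Common prefix: 'b'
Factored: T -> b T', T' -> id | ( c


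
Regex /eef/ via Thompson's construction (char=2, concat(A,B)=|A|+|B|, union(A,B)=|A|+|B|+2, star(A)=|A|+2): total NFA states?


Syntax tree has 3 char leaf(s), 0 union(s), 0 star(s)
chars contribute 3×2 = 6; each union adds +2; each star adds +2
Total: 6 + 0 + 0 = 6 states


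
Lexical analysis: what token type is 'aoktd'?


Pattern: letter/underscore followed by alphanumerics, not a keyword
Type: IDENTIFIER


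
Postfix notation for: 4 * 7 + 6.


Left to right (same or higher precedence on left)
Postfix: 4 7 * 6 +


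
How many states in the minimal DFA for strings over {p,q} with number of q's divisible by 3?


Track (count of q) mod 3: states 0..2, accept at 0
Minimal DFA: 3 states


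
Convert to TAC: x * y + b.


Break into single-operator statements:
t1 = x * y
t2 = t1 + b


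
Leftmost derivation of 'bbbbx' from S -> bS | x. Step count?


Derivation: S => bS => bbS => bbbS => bbbbS => bbbbx
Steps: 5


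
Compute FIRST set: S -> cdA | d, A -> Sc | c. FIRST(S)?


Per alternative of S: FIRST(cdA) = {c}; FIRST(d) = {d}
FIRST(S) = {c, d}


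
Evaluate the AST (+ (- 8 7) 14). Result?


Evaluate inner: (- 8 7) = 1
Evaluate root: (+ 1 14) = 15
Result: 15


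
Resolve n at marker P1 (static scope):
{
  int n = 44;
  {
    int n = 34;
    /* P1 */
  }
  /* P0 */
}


n declared in the same block as P1
n = 34


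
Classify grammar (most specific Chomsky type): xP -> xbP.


LHS has context (more than one symbol) and |LHS| ≤ |RHS|
Classification: Type 1 (Context-Sensitive)


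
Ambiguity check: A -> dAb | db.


balanced d^n…b^n: each string has a unique parse
Unambiguous


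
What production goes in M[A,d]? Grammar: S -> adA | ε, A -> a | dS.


For [A, d]: 'd' ∈ FIRST(dS)
Entry: A -> dS


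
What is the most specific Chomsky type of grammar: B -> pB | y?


Right-linear: every RHS is a terminal or a terminal followed by one nonterminal
Classification: Type 3 (Regular)


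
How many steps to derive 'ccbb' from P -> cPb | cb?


Derivation: P => cPb => ccbb
Steps: 2


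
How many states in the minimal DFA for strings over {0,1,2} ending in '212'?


Track the longest suffix of input matching a prefix of '212': 4 classes (prefixes of length 0..3)
Minimal DFA: 4 states


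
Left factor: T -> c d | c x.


Common prefix: 'c'
Factored: T -> c T', T' -> d | x


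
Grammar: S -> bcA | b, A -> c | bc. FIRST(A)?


Per alternative of A: FIRST(c) = {c}; FIRST(bc) = {b}
FIRST(A) = {b, c}


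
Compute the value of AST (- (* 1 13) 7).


Evaluate inner: (* 1 13) = 13
Evaluate root: (- 13 7) = 6
Result: 6


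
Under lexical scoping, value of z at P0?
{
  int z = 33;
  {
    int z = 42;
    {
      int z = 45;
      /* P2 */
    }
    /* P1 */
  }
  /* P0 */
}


z declared in the same block as P0
z = 33


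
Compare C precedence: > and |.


'>' is relational (level 7); '|' is bitwise OR (level 3)
Higher level binds tighter
'>' has higher precedence than '|'


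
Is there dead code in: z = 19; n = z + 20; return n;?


z is read by n's definition; n is returned
No dead code


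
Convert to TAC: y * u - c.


Break into single-operator statements:
t1 = y * u
t2 = t1 - c


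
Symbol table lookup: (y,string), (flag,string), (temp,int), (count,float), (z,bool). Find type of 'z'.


Lookup 'z' → type bool


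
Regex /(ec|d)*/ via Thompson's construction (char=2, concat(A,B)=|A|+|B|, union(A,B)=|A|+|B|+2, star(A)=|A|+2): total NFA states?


Syntax tree has 3 char leaf(s), 1 union(s), 1 star(s)
chars contribute 3×2 = 6; each union adds +2; each star adds +2
Total: 6 + 2 + 2 = 10 states


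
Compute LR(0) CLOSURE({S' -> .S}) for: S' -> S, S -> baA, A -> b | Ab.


Start: S' -> .S
For each item with dot before a nonterminal B, add B -> .γ for every B-production
Closure: [S' -> .S, S -> .baA]


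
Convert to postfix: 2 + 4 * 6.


* has higher precedence, evaluate 4*6 first
Postfix: 2 4 6 * +


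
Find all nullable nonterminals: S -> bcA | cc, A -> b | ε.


A nonterminal is nullable iff some alternative derives ε (directly, or every symbol in it is nullable)
Nullable: {A}


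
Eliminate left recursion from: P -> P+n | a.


Left-recursive alternatives: P+n; non-recursive: a
Introduce P': P -> aP', P' -> +nP' | ε


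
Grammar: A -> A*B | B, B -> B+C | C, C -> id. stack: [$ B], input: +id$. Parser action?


shift '+' to continue B -> B+C
Action: shift


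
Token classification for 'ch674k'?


Pattern: letter/underscore followed by alphanumerics, not a keyword
Type: IDENTIFIER


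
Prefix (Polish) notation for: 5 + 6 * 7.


'*' binds tighter: tree is (+ 5 (* 6 7))
Prefix: + 5 * 6 7


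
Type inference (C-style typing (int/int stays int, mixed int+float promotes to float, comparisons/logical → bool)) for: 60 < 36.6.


Operand types: int < float
Rule: comparison yields bool
Result type: bool


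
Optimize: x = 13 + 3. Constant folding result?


13 + 3 = 16 at compile time
Optimized: x = 16


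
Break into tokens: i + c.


Scan left to right, longest-match per lexeme
Tokens: ID(i), OP(+), ID(c)


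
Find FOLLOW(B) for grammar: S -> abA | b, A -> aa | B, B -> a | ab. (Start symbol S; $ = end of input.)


$ ∈ FOLLOW(S). For each A -> αBβ: add FIRST(β)\{ε} to FOLLOW(B); if β nullable, add FOLLOW(A).
FOLLOW(B) = {$}


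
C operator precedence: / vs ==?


'/' is multiplicative (level 10); '==' is equality (level 6)
Higher level binds tighter
'/' has higher precedence than '=='


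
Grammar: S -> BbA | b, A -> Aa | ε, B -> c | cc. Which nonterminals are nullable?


A nonterminal is nullable iff some alternative derives ε (directly, or every symbol in it is nullable)
Nullable: {A}


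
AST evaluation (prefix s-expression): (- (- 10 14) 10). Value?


Evaluate inner: (- 10 14) = -4
Evaluate root: (- -4 10) = -14
Result: -14


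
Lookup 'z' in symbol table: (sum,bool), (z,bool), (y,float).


Lookup 'z' → type bool


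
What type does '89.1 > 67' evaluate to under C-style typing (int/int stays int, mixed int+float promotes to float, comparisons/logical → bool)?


Operand types: float > int
Rule: comparison yields bool
Result type: bool


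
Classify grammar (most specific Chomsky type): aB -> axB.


LHS has context (more than one symbol) and |LHS| ≤ |RHS|
Classification: Type 1 (Context-Sensitive)


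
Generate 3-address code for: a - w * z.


Break into single-operator statements:
t1 = w * z
t2 = a - t1


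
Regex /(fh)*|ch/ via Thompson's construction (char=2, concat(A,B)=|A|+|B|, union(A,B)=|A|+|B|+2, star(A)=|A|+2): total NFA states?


Syntax tree has 4 char leaf(s), 1 union(s), 1 star(s)
chars contribute 4×2 = 8; each union adds +2; each star adds +2
Total: 8 + 2 + 2 = 12 states


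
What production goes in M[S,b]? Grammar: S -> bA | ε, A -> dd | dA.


For [S, b]: 'b' ∈ FIRST(bA)
Entry: S -> bA


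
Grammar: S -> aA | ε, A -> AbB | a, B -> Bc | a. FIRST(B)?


Per alternative of B: FIRST(Bc) = {a}; FIRST(a) = {a}
FIRST(B) = {a}


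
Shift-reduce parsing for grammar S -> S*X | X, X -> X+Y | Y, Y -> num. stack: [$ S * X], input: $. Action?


handle 'S*X' on top; lookahead ∈ FOLLOW(S) = {*, $}
Action: reduce (S -> S*X)


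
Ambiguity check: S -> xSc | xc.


balanced x^n…c^n: each string has a unique parse
Unambiguous


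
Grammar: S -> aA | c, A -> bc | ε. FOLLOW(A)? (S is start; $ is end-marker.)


$ ∈ FOLLOW(S). For each A -> αBβ: add FIRST(β)\{ε} to FOLLOW(B); if β nullable, add FOLLOW(A).
FOLLOW(A) = {$}


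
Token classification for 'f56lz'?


Pattern: letter/underscore followed by alphanumerics, not a keyword
Type: IDENTIFIER


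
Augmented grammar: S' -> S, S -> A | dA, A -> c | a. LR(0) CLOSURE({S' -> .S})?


Start: S' -> .S
For each item with dot before a nonterminal B, add B -> .γ for every B-production
Closure: [S' -> .S, S -> .A, S -> .dA, A -> .c, A -> .a]


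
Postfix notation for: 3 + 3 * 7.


* has higher precedence, evaluate 3*7 first
Postfix: 3 3 7 * +


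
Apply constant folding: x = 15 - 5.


15 - 5 = 10 at compile time
Optimized: x = 10


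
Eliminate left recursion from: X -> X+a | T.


Left-recursive alternatives: X+a; non-recursive: T
Introduce X': X -> TX', X' -> +aX' | ε


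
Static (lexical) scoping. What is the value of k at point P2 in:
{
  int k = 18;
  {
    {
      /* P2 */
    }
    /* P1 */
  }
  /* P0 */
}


P2's block does not declare k; resolves to the enclosing declaration at depth 0
k = 18


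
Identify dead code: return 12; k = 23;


statement follows a return and is unreachable
Dead: 'k = 23'


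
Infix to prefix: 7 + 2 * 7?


'*' binds tighter: tree is (+ 7 (* 2 7))
Prefix: + 7 * 2 7


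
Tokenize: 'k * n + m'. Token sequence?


Scan left to right, longest-match per lexeme
Tokens: ID(k), OP(*), ID(n), OP(+), ID(m)


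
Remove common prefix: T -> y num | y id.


Common prefix: 'y'
Factored: T -> y T', T' -> num | id


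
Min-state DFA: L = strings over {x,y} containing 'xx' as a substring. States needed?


KMP-style automaton: 2 progress states + 1 absorbing accept = 3
Minimal DFA: 3 states


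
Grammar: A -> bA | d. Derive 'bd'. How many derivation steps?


Derivation: A => bA => bd
Steps: 2


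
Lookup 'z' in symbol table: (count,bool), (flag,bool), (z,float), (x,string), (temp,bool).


Lookup 'z' → type float


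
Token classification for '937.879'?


Pattern: digits with a decimal point
Type: FLOAT_LITERAL


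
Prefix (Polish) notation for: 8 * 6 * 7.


left-to-right (same/higher precedence on left): tree is (* (* 8 6) 7)
Prefix: * * 8 6 7


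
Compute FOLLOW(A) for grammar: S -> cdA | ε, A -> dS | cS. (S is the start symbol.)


$ ∈ FOLLOW(S). For each A -> αBβ: add FIRST(β)\{ε} to FOLLOW(B); if β nullable, add FOLLOW(A).
FOLLOW(A) = {$}


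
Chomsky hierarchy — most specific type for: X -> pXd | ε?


Single nonterminal LHS, but p^n d^n is not regular
Classification: Type 2 (Context-Free)


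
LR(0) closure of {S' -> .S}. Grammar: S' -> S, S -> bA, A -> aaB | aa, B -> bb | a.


Start: S' -> .S
For each item with dot before a nonterminal B, add B -> .γ for every B-production
Closure: [S' -> .S, S -> .bA]


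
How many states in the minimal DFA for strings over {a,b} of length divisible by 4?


Track length mod 4: states 0..3, accept at 0
Minimal DFA: 4 states


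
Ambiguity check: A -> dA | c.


right-linear, alternatives start with distinct terminals 'd' vs 'c': unique leftmost derivation
Unambiguous


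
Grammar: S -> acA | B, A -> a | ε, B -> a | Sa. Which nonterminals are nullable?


A nonterminal is nullable iff some alternative derives ε (directly, or every symbol in it is nullable)
Nullable: {A}


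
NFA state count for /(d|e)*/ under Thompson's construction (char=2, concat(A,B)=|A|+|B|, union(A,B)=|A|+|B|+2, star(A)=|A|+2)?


Syntax tree has 2 char leaf(s), 1 union(s), 1 star(s)
chars contribute 2×2 = 4; each union adds +2; each star adds +2
Total: 4 + 2 + 2 = 8 states


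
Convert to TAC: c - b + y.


Break into single-operator statements:
t1 = c - b
t2 = t1 + y


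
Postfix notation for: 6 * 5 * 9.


Left to right (same or higher precedence on left)
Postfix: 6 5 * 9 *


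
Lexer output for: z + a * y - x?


Scan left to right, longest-match per lexeme
Tokens: ID(z), OP(+), ID(a), OP(*), ID(y), OP(-), ID(x)


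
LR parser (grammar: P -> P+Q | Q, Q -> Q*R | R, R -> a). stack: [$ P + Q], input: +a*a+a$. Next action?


handle 'P+Q' on top; lookahead ∈ FOLLOW(P) = {+, $}
Action: reduce (P -> P+Q)


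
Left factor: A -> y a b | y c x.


Common prefix: 'y'
Factored: A -> y A', A' -> a b | c x


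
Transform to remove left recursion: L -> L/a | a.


Left-recursive alternatives: L/a; non-recursive: a
Introduce L': L -> aL', L' -> /aL' | ε


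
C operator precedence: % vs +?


'%' is multiplicative (level 10); '+' is additive (level 9)
Higher level binds tighter
'%' has higher precedence than '+'


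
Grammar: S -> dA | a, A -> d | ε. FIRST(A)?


Per alternative of A: FIRST(d) = {d}; FIRST(ε) = {ε}
FIRST(A) = {d, ε}


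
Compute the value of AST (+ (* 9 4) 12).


Evaluate inner: (* 9 4) = 36
Evaluate root: (+ 36 12) = 48
Result: 48


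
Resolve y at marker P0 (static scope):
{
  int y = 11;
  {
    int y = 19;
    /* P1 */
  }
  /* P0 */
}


y declared in the same block as P0
y = 11


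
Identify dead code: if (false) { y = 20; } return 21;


condition is constant false, so the whole block is unreachable
Dead: 'if (false) { y = 20; }'


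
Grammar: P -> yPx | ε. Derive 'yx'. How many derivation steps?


Derivation: P => yPx => yx
Steps: 2


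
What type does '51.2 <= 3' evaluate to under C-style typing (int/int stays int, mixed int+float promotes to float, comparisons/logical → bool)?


Operand types: float <= int
Rule: comparison yields bool
Result type: bool


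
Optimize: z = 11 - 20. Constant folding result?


11 - 20 = -9 at compile time
Optimized: z = -9


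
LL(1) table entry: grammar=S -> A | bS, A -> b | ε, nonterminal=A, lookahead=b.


For [A, b]: 'b' ∈ FIRST(b)
Entry: A -> b


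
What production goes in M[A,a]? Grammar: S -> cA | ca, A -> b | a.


For [A, a]: 'a' ∈ FIRST(a)
Entry: A -> a


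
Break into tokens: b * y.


Scan left to right, longest-match per lexeme
Tokens: ID(b), OP(*), ID(y)


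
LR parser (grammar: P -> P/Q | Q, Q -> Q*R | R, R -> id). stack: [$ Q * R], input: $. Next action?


handle 'Q*R' on top
Action: reduce (Q -> Q*R)


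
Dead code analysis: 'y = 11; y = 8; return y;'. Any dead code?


first assignment to y is overwritten before any read
Dead: 'y = 11'


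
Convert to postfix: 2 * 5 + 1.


Left to right (same or higher precedence on left)
Postfix: 2 5 * 1 +


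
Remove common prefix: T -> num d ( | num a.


Common prefix: 'num'
Factored: T -> num T', T' -> d ( | a


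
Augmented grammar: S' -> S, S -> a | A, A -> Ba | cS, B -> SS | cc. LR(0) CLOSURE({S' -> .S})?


Start: S' -> .S
For each item with dot before a nonterminal B, add B -> .γ for every B-production
Closure: [S' -> .S, S -> .a, S -> .A, A -> .Ba, A -> .cS, B -> .SS, B -> .cc]


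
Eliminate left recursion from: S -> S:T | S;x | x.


Left-recursive alternatives: S:T, S;x; non-recursive: x
Introduce S': S -> xS', S' -> :TS' | ;xS' | ε


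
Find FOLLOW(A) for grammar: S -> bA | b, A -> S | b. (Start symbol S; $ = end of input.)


$ ∈ FOLLOW(S). For each A -> αBβ: add FIRST(β)\{ε} to FOLLOW(B); if β nullable, add FOLLOW(A).
FOLLOW(A) = {$}


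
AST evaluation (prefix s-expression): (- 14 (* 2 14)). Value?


Evaluate inner: (* 2 14) = 28
Evaluate root: (- 14 28) = -14
Result: -14


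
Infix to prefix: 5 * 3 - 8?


left-to-right (same/higher precedence on left): tree is (- (* 5 3) 8)
Prefix: - * 5 3 8


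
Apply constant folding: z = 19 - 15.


19 - 15 = 4 at compile time
Optimized: z = 4


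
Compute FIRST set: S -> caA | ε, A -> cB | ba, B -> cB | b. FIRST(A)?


Per alternative of A: FIRST(cB) = {c}; FIRST(ba) = {b}
FIRST(A) = {b, c}


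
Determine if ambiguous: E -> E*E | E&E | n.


'n*n&n' has two parse trees (no precedence encoded between * and &)
Ambiguous


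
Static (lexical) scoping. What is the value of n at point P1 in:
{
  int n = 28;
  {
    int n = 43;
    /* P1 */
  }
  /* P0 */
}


n declared in the same block as P1
n = 43


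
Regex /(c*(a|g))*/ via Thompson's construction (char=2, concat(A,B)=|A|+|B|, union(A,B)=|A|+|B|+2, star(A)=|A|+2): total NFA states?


Syntax tree has 3 char leaf(s), 1 union(s), 2 star(s)
chars contribute 3×2 = 6; each union adds +2; each star adds +2
Total: 6 + 2 + 4 = 12 states


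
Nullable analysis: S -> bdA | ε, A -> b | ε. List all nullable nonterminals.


A nonterminal is nullable iff some alternative derives ε (directly, or every symbol in it is nullable)
Nullable: {A, S}


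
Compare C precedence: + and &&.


'+' is additive (level 9); '&&' is logical AND (level 2)
Higher level binds tighter
'+' has higher precedence than '&&'


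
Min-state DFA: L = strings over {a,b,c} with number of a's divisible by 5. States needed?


Track (count of a) mod 5: states 0..4, accept at 0
Minimal DFA: 5 states


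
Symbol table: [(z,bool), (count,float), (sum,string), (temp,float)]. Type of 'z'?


Lookup 'z' → type bool


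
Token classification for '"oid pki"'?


Pattern: double-quoted sequence
Type: STRING_LITERAL


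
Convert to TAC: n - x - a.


Break into single-operator statements:
t1 = n - x
t2 = t1 - a


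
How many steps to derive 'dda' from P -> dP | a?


Derivation: P => dP => ddP => dda
Steps: 3


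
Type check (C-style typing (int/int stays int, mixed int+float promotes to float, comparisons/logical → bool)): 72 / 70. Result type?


Operand types: int / int
Rule: mixed int/float promotes to float; int/int stays int
Result type: int


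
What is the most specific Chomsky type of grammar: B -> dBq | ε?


Single nonterminal LHS, but d^n q^n is not regular
Classification: Type 2 (Context-Free)


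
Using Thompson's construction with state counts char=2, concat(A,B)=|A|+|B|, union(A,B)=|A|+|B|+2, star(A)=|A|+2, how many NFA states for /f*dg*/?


Syntax tree has 3 char leaf(s), 0 union(s), 2 star(s)
chars contribute 3×2 = 6; each union adds +2; each star adds +2
Total: 6 + 0 + 4 = 10 states


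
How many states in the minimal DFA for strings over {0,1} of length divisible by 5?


Track length mod 5: states 0..4, accept at 0
Minimal DFA: 5 states


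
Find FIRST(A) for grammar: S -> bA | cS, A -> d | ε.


Per alternative of A: FIRST(d) = {d}; FIRST(ε) = {ε}
FIRST(A) = {d, ε}


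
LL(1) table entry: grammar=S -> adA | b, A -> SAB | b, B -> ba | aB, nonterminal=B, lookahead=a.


For [B, a]: 'a' ∈ FIRST(aB)
Entry: B -> aB


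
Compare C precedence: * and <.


'*' is multiplicative (level 10); '<' is relational (level 7)
Higher level binds tighter
'*' has higher precedence than '<'


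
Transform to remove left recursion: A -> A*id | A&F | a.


Left-recursive alternatives: A*id, A&F; non-recursive: a
Introduce A': A -> aA', A' -> *idA' | &FA' | ε


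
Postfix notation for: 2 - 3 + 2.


Left to right (same or higher precedence on left)
Postfix: 2 3 - 2 +


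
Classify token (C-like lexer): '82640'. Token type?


Pattern: digits only
Type: INTEGER_LITERAL


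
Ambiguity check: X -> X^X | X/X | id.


'id^id/id' has two parse trees (no precedence encoded between ^ and /)
Ambiguous


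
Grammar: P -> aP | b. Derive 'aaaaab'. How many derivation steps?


Derivation: P => aP => aaP => aaaP => aaaaP => aaaaaP => aaaaab
Steps: 6


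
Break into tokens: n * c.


Scan left to right, longest-match per lexeme
Tokens: ID(n), OP(*), ID(c)


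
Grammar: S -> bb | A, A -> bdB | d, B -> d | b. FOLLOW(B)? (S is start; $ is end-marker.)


$ ∈ FOLLOW(S). For each A -> αBβ: add FIRST(β)\{ε} to FOLLOW(B); if β nullable, add FOLLOW(A).
FOLLOW(B) = {$}


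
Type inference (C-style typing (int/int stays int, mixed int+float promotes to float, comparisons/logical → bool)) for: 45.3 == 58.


Operand types: float == int
Rule: comparison yields bool
Result type: bool


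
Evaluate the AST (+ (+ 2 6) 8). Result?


Evaluate inner: (+ 2 6) = 8
Evaluate root: (+ 8 8) = 16
Result: 16


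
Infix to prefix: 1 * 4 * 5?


left-to-right (same/higher precedence on left): tree is (* (* 1 4) 5)
Prefix: * * 1 4 5


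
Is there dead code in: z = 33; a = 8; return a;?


z is assigned but never read
Dead: 'z = 33'


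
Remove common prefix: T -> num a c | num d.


Common prefix: 'num'
Factored: T -> num T', T' -> a c | d


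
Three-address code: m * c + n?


Break into single-operator statements:
t1 = m * c
t2 = t1 + n


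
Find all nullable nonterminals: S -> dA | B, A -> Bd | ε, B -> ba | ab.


A nonterminal is nullable iff some alternative derives ε (directly, or every symbol in it is nullable)
Nullable: {A}


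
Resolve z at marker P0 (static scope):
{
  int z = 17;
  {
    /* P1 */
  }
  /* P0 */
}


z declared in the same block as P0
z = 17


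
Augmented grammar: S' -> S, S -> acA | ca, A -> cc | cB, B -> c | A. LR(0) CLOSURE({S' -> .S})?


Start: S' -> .S
For each item with dot before a nonterminal B, add B -> .γ for every B-production
Closure: [S' -> .S, S -> .acA, S -> .ca]


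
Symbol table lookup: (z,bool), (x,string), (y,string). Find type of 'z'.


Lookup 'z' → type bool


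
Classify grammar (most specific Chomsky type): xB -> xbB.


LHS has context (more than one symbol) and |LHS| ≤ |RHS|
Classification: Type 1 (Context-Sensitive)


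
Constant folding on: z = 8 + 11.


8 + 11 = 19 at compile time
Optimized: z = 19


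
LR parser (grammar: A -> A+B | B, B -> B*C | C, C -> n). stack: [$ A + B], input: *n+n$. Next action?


'*' can extend B; shift to build B -> B*C
Action: shift


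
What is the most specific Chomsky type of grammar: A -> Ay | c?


Left-linear: every RHS is a terminal or one nonterminal followed by a terminal
Classification: Type 3 (Regular)


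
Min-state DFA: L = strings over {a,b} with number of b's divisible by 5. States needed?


Track (count of b) mod 5: states 0..4, accept at 0
Minimal DFA: 5 states


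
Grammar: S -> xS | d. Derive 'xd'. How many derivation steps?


Derivation: S => xS => xd
Steps: 2


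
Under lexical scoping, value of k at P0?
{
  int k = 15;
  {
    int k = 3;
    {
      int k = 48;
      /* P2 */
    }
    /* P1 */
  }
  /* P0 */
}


k declared in the same block as P0
k = 15


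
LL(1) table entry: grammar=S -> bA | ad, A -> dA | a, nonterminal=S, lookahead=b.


For [S, b]: 'b' ∈ FIRST(bA)
Entry: S -> bA


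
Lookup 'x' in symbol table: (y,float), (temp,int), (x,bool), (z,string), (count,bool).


Lookup 'x' → type bool


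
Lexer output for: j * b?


Scan left to right, longest-match per lexeme
Tokens: ID(j), OP(*), ID(b)


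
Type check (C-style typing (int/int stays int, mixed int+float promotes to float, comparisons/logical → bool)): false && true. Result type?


Operand types: bool && bool
Rule: logical operators take bool operands and yield bool
Result type: bool


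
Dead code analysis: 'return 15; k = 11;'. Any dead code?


statement follows a return and is unreachable
Dead: 'k = 11'


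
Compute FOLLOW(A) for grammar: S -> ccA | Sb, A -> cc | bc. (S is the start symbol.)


$ ∈ FOLLOW(S). For each A -> αBβ: add FIRST(β)\{ε} to FOLLOW(B); if β nullable, add FOLLOW(A).
FOLLOW(A) = {$, b}


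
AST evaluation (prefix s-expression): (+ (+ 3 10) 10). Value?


Evaluate inner: (+ 3 10) = 13
Evaluate root: (+ 13 10) = 23
Result: 23


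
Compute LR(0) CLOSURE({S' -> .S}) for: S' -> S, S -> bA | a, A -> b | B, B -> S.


Start: S' -> .S
For each item with dot before a nonterminal B, add B -> .γ for every B-production
Closure: [S' -> .S, S -> .bA, S -> .a]


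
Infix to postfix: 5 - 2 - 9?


Left to right (same or higher precedence on left)
Postfix: 5 2 - 9 -


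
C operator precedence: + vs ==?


'+' is additive (level 9); '==' is equality (level 6)
Higher level binds tighter
'+' has higher precedence than '=='


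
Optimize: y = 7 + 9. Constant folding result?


7 + 9 = 16 at compile time
Optimized: y = 16


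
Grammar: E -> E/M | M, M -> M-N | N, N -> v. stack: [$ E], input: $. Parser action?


start symbol E on stack, input exhausted
Action: accept


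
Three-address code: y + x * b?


Break into single-operator statements:
t1 = x * b
t2 = y + t1


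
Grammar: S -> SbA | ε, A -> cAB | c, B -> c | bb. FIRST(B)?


Per alternative of B: FIRST(c) = {c}; FIRST(bb) = {b}
FIRST(B) = {b, c}


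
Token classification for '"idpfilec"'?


Pattern: double-quoted sequence
Type: STRING_LITERAL


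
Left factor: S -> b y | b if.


Common prefix: 'b'
Factored: S -> b S', S' -> y | if


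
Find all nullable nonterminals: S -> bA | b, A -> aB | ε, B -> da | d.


A nonterminal is nullable iff some alternative derives ε (directly, or every symbol in it is nullable)
Nullable: {A}


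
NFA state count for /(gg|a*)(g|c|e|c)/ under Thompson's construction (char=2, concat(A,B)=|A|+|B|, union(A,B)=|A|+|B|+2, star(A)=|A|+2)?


Syntax tree has 7 char leaf(s), 4 union(s), 1 star(s)
chars contribute 7×2 = 14; each union adds +2; each star adds +2
Total: 14 + 8 + 2 = 24 states


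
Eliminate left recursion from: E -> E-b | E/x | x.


Left-recursive alternatives: E-b, E/x; non-recursive: x
Introduce E': E -> xE', E' -> -bE' | /xE' | ε


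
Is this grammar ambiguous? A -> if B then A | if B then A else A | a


dangling else: 'if B then if B then a else a' parses two ways
Ambiguous


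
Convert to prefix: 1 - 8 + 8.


left-to-right (same/higher precedence on left): tree is (+ (- 1 8) 8)
Prefix: + - 1 8 8


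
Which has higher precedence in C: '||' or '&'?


'&' is bitwise AND (level 5); '||' is logical OR (level 1)
Higher level binds tighter
'&' has higher precedence than '||'


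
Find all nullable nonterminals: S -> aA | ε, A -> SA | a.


A nonterminal is nullable iff some alternative derives ε (directly, or every symbol in it is nullable)
Nullable: {S}


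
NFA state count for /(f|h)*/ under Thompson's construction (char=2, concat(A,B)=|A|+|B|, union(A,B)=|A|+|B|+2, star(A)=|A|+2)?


Syntax tree has 2 char leaf(s), 1 union(s), 1 star(s)
chars contribute 2×2 = 4; each union adds +2; each star adds +2
Total: 4 + 2 + 2 = 8 states


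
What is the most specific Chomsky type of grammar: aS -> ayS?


LHS has context (more than one symbol) and |LHS| ≤ |RHS|
Classification: Type 1 (Context-Sensitive)


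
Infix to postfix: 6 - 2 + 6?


Left to right (same or higher precedence on left)
Postfix: 6 2 - 6 +


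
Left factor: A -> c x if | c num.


Common prefix: 'c'
Factored: A -> c A', A' -> x if | num


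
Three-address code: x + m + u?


Break into single-operator statements:
t1 = x + m
t2 = t1 + u


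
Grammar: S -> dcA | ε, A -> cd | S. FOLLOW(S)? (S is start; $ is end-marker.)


$ ∈ FOLLOW(S). For each A -> αBβ: add FIRST(β)\{ε} to FOLLOW(B); if β nullable, add FOLLOW(A).
FOLLOW(S) = {$}


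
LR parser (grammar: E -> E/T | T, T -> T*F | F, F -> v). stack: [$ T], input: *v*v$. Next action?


shift '*' to continue T -> T*F
Action: shift


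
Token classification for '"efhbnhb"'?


Pattern: double-quoted sequence
Type: STRING_LITERAL


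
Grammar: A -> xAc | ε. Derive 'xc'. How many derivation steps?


Derivation: A => xAc => xc
Steps: 2


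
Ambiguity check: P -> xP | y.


right-linear, alternatives start with distinct terminals 'x' vs 'y': unique leftmost derivation
Unambiguous


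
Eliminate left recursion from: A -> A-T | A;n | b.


Left-recursive alternatives: A-T, A;n; non-recursive: b
Introduce A': A -> bA', A' -> -TA' | ;nA' | ε


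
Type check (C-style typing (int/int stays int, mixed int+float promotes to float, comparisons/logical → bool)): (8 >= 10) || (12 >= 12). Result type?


Operand types: bool || bool
Rule: logical operators take bool operands and yield bool
Result type: bool


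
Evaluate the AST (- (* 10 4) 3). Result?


Evaluate inner: (* 10 4) = 40
Evaluate root: (- 40 3) = 37
Result: 37
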